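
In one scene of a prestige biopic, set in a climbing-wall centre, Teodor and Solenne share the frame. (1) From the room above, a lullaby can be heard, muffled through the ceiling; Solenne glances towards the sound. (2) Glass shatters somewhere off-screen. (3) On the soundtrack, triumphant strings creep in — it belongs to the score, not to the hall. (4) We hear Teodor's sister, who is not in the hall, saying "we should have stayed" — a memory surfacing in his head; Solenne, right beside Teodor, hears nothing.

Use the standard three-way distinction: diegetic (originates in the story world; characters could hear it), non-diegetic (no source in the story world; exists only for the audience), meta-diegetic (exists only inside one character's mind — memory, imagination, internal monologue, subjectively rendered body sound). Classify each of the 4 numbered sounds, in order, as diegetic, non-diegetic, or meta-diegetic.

(1) is diegetic: the music has an off-screen but real-world source and a character hears it.
(2) is diegetic: the sound comes from glass physically present in the location.
(3) nothing in the hall produces it and the characters don't hear it — pure soundtrack → non-diegetic.
Sound (4): it's Teodor's recollection rendered as sound; the other character can't hear it, so meta-diegetic.

diegetic, diegetic, non-diegetic, meta-diegetic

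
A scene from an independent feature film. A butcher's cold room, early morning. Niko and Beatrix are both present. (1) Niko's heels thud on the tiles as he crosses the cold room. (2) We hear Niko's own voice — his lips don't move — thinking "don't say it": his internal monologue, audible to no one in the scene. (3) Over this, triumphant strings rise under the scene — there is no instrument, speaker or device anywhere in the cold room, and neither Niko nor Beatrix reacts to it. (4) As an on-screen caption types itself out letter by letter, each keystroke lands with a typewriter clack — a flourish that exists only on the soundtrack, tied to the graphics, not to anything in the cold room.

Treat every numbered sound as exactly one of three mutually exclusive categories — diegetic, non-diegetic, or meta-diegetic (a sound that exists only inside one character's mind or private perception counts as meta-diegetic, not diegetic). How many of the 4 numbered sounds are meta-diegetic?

(1) is diegetic: Niko's footsteps are produced in the story world.
(2) it's Niko's unspoken thought, heard only by the audience via his subjectivity → meta-diegetic.
(3) it has no source in the story world and no character can hear it — it's underscore → non-diegetic.
(4) is non-diegetic: the caption isn't part of the story world, so neither is the sound tied to it.
Meta-diegetic: (2) — that's 1.

1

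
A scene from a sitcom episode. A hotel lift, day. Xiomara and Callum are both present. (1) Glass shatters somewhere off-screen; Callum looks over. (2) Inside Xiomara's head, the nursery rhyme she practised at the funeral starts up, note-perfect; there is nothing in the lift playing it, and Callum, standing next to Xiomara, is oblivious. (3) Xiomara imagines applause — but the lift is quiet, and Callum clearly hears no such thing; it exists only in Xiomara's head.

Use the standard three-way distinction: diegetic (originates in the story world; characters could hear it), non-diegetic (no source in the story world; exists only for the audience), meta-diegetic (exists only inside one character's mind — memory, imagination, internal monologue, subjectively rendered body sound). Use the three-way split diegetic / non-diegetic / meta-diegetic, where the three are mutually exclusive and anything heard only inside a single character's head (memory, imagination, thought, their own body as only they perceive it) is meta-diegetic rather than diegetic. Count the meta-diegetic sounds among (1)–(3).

(1) is diegetic: glass is a real object/event in the scene's world.
(2) is meta-diegetic: the music is a memory playing inside Xiomara's mind alone; no real-world source, Callum can't hear it.
(3) is meta-diegetic: the sound is imagined by Xiomara; nothing in the story world is producing it and Callum can't hear it.
So 2 of the 3 are meta-diegetic: (2), (3).

2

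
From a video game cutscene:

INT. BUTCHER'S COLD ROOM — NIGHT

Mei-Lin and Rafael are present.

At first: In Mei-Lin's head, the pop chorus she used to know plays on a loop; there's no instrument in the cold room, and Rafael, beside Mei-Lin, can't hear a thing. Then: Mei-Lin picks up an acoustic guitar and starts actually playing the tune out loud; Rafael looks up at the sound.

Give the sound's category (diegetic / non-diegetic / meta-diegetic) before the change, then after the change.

Before the change: the tune exists only as Mei-Lin's private memory; Rafael can't hear it → meta-diegetic.
After the change: Mei-Lin is now producing it live on an acoustic guitar, in the room, and Rafael hears it → diegetic.

meta-diegetic, diegetic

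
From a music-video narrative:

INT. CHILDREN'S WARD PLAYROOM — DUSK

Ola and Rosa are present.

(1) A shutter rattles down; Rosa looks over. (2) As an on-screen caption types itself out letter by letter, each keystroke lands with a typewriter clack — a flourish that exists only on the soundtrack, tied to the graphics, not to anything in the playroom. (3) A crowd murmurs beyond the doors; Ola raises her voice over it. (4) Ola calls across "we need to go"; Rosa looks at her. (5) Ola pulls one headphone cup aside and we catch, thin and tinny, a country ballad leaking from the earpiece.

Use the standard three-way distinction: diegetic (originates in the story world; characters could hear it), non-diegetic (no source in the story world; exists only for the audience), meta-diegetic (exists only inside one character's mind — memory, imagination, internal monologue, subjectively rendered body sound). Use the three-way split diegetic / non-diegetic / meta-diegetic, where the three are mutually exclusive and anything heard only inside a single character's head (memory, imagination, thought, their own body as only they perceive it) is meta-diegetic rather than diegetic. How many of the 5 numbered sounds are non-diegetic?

Sound (1): a shutter is a real object/event in the scene's world, so diegetic.
(2) is non-diegetic: it accompanies on-screen graphics, not anything inside the story world.
(3) a crowd is part of the location's real environment → diegetic.
(4) Ola is a character speaking aloud in the scene → diegetic.
(5) is diegetic: the earpiece is a real device on Ola's head — source music.
So 1 of the 5 is non-diegetic: (2).

1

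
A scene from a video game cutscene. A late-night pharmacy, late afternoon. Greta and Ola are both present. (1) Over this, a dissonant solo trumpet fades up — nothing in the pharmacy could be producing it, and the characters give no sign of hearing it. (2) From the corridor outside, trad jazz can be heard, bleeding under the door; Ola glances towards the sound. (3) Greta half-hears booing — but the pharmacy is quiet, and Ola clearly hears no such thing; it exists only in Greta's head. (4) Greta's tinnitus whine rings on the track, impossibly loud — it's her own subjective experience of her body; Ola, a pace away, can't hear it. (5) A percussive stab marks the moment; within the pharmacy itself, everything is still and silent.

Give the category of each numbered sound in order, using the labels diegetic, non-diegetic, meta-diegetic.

non-diegetic, diegetic, meta-diegetic, meta-diegetic, non-diegetic

(1) score with no on-screen or off-screen source; it exists for the audience alone → non-diegetic.
(2) off-screen diegetic: the source is out of frame but still in the story's space → diegetic.
Sound (3): the sound is imagined by Greta; nothing in the story world is producing it and Ola can't hear it, so meta-diegetic.
(4) it's Greta's internal bodily sensation rendered as sound; only Greta 'hears' it → meta-diegetic.
Sound (5): it's a sound-design accent with no in-world source; no one in the scene can hear it, so non-diegetic.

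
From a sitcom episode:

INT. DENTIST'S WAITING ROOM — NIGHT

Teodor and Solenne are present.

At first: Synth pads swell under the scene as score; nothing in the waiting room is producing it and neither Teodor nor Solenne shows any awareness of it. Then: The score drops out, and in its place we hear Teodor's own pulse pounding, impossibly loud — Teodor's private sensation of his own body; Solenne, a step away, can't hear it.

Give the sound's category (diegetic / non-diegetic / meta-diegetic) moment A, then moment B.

non-diegetic, meta-diegetic

Moment A: underscore with no in-world source, inaudible to the characters → non-diegetic.
Moment B: the body sound is Teodor's subjective perception alone — Solenne can't hear it → meta-diegetic.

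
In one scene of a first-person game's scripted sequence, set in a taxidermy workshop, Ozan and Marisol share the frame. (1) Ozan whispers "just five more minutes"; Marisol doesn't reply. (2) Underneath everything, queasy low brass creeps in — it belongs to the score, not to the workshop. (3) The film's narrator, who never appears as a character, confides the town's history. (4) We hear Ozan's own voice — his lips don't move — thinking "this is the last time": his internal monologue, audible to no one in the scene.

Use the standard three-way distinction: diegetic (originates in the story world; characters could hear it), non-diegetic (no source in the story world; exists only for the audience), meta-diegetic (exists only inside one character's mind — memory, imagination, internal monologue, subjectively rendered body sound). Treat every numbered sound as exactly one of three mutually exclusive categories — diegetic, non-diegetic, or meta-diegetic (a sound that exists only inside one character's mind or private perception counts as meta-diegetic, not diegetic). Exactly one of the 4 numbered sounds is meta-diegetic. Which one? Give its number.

4

Sound (1): on-screen dialogue — Ozan speaks and Marisol is there to hear, so diegetic.
Sound (2): it has no source in the story world and no character can hear it — it's underscore, so non-diegetic.
(3) is non-diegetic: commentary laid over the scene from outside the fiction.
(4) is meta-diegetic: Ozan's thought-voice: a private mental sound no other character can hear.
Only (4) is meta-diegetic.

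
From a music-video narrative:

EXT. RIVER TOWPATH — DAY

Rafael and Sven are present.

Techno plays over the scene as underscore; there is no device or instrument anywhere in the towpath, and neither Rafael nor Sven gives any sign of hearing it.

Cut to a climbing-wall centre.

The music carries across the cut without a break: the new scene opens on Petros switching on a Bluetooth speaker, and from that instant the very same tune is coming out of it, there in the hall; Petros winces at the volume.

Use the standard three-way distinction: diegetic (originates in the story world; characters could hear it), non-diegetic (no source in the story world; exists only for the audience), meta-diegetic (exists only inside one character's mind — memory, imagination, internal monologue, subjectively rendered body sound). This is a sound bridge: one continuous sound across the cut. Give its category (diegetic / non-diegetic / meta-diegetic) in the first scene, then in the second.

Scene one: there's no in-world source anywhere and no character hears it — underscore for the audience only → non-diegetic.
Scene two: once Petros turns on a Bluetooth speaker, the music has a real source in the story world and Petros reacts to it → diegetic.

non-diegetic, diegetic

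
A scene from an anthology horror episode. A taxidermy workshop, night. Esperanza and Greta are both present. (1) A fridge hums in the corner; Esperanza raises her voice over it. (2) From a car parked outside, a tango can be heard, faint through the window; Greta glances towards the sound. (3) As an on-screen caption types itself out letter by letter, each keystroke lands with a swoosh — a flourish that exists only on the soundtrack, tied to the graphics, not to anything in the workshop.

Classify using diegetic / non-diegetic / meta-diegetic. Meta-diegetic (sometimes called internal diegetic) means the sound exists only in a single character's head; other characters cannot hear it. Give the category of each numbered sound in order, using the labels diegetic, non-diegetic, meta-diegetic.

diegetic, diegetic, non-diegetic

(1) is diegetic: a fridge is part of the location's real environment.
(2) the music has an off-screen but real-world source and a character hears it → diegetic.
(3) is non-diegetic: the caption isn't part of the story world, so neither is the sound tied to it.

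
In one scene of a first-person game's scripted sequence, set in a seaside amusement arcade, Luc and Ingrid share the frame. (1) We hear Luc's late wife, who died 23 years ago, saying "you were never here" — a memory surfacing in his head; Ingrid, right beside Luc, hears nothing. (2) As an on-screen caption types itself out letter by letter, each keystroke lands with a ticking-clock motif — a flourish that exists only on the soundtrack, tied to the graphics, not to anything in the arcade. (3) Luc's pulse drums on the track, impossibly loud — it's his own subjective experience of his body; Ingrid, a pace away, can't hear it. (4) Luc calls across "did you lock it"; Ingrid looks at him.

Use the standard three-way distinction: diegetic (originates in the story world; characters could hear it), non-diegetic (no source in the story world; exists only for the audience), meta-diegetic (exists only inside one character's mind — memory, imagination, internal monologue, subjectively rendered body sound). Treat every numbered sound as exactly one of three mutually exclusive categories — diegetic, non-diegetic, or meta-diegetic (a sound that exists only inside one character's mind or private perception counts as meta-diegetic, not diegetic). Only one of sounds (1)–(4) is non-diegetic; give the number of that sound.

2

(1) the voice is a memory playing only inside Luc's mind; Ingrid can't hear it → meta-diegetic.
Sound (2): it accompanies on-screen graphics, not anything inside the story world, so non-diegetic.
(3) a subjective body sound — Luc's private perception, inaudible to Ingrid → meta-diegetic.
Sound (4): on-screen dialogue — Luc speaks and Ingrid is there to hear, so diegetic.
Only (2) is non-diegetic.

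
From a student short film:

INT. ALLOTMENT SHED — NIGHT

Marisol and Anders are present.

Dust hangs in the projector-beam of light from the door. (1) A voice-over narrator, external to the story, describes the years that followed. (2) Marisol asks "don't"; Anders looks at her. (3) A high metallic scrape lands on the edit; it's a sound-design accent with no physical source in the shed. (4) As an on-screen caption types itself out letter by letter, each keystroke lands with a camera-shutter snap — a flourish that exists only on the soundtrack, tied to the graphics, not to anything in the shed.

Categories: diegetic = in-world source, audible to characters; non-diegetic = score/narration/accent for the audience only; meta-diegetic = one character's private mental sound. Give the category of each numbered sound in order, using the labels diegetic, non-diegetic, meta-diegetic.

(1) is non-diegetic: the narrator exists outside the story world, addressing only the audience.
(2) spoken by a character present in the story world → diegetic.
(3) is non-diegetic: nothing in the scene produces it; it's an accent added for the audience.
Sound (4): it accompanies on-screen graphics, not anything inside the story world, so non-diegetic.

non-diegetic, diegetic, non-diegetic, non-diegetic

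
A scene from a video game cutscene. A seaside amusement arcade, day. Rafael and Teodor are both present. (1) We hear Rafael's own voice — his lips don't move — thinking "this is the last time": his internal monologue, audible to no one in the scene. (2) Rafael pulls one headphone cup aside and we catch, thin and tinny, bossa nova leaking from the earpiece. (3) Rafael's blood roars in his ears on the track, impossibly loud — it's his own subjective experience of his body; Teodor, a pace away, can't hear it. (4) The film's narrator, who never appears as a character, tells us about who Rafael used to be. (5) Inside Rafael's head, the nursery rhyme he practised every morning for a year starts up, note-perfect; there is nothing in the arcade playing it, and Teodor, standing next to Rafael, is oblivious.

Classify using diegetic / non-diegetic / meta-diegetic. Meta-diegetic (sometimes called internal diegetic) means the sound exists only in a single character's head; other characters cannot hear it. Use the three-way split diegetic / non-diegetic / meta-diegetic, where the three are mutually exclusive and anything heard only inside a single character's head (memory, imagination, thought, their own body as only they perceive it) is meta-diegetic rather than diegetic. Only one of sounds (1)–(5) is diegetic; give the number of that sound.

Sound (1): it's Rafael's unspoken thought, heard only by the audience via his subjectivity, so meta-diegetic.
Sound (2): the headphones are an on-screen source, so diegetic.
(3) it's Rafael's internal bodily sensation rendered as sound; only Rafael 'hears' it → meta-diegetic.
(4) commentary laid over the scene from outside the fiction → non-diegetic.
(5) the music is a memory playing inside Rafael's mind alone; no real-world source, Teodor can't hear it → meta-diegetic.
Only (2) is diegetic.

2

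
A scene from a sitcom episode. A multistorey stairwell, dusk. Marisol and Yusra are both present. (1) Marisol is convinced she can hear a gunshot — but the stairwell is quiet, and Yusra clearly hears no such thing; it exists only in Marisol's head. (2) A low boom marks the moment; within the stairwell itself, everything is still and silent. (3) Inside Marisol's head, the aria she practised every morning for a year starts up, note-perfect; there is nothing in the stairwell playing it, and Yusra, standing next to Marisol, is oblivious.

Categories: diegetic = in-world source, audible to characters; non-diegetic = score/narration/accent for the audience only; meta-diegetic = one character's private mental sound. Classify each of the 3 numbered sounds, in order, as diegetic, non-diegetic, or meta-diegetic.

meta-diegetic, non-diegetic, meta-diegetic

Sound (1): Marisol alone 'hears' it — an imagined sound, not present in the space, so meta-diegetic.
(2) an editorial stinger — it belongs to the cut, not the story world → non-diegetic.
(3) it lives in Marisol's subjectivity, not in the stairwell → meta-diegetic.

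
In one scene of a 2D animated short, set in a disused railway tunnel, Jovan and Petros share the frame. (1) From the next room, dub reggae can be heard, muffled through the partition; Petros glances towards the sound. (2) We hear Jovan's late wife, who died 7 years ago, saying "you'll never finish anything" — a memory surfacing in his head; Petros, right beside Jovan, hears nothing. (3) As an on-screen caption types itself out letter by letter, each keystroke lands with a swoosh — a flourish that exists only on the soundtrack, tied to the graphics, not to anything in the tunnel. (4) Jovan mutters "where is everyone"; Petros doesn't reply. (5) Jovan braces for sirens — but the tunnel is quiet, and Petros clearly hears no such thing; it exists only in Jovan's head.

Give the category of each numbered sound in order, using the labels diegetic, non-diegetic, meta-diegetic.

diegetic, meta-diegetic, non-diegetic, diegetic, meta-diegetic

(1) off-screen diegetic: the source is out of frame but still in the story's space → diegetic.
(2) a remembered line, private to Jovan — not present in the room, not audible to Petros → meta-diegetic.
(3) sound married to a title/caption — outside the diegesis by definition → non-diegetic.
(4) is diegetic: spoken by a character present in the story world.
(5) is meta-diegetic: the sound is imagined by Jovan; nothing in the story world is producing it and Petros can't hear it.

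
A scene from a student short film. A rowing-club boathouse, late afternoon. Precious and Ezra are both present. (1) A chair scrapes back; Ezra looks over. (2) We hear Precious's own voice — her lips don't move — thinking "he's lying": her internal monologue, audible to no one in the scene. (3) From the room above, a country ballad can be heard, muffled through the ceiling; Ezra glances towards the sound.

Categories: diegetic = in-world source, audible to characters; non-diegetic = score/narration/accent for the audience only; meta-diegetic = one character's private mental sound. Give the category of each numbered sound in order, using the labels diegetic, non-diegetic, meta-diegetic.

(1) is diegetic: an in-world source (a chair); characters could hear it.
(2) Precious's thought-voice: a private mental sound no other character can hear → meta-diegetic.
(3) off-screen diegetic: the source is out of frame but still in the story's space → diegetic.

diegetic, meta-diegetic, diegetic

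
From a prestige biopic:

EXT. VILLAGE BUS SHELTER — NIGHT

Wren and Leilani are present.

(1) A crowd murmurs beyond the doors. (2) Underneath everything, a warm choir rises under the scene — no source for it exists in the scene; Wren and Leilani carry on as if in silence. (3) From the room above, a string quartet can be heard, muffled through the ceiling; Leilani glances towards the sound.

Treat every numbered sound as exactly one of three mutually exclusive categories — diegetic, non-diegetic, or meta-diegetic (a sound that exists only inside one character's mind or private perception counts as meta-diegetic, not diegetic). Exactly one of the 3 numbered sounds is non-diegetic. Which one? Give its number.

2

(1) ambient/room sound belonging to the story's physical space → diegetic.
(2) is non-diegetic: score with no on-screen or off-screen source; it exists for the audience alone.
(3) is diegetic: off-screen diegetic: the source is out of frame but still in the story's space.
Only (2) is non-diegetic.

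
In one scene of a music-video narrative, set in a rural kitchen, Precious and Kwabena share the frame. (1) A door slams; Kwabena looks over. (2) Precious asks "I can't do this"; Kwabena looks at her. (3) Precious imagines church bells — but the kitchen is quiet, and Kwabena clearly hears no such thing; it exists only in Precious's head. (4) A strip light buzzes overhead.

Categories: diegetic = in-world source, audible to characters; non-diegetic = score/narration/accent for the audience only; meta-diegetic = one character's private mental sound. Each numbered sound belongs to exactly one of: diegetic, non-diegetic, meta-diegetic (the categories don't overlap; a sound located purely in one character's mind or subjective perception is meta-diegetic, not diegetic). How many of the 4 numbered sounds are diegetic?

3

(1) is diegetic: the sound comes from a door physically present in the location.
(2) is diegetic: on-screen dialogue — Precious speaks and Kwabena is there to hear.
(3) the sound is imagined by Precious; nothing in the story world is producing it and Kwabena can't hear it → meta-diegetic.
Sound (4): ambient/room sound belonging to the story's physical space, so diegetic.
So 3 of the 4 are diegetic: (1), (2), (4).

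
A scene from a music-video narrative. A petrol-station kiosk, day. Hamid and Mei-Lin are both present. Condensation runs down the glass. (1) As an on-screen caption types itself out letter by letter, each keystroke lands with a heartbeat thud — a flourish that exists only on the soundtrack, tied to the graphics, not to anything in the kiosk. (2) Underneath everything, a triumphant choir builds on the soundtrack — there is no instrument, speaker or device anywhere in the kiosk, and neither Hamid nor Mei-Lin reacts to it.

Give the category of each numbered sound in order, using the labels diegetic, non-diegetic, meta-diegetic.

non-diegetic, non-diegetic

(1) the caption isn't part of the story world, so neither is the sound tied to it → non-diegetic.
(2) is non-diegetic: it has no source in the story world and no character can hear it — it's underscore.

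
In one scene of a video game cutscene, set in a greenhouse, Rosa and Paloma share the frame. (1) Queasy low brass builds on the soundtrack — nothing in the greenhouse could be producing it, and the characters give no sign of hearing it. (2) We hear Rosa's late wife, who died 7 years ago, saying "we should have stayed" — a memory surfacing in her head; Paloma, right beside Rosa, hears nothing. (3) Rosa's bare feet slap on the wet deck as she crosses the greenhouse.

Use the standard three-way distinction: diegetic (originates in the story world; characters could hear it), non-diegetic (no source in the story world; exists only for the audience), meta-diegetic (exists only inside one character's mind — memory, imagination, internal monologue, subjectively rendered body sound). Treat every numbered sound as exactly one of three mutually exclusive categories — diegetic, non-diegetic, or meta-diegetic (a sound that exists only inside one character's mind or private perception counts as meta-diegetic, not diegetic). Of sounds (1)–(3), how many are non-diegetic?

1

(1) it has no source in the story world and no character can hear it — it's underscore → non-diegetic.
(2) is meta-diegetic: it's Rosa's recollection rendered as sound; the other character can't hear it.
(3) Rosa's footsteps are produced in the story world → diegetic.
Non-diegetic: (1) — that's 1.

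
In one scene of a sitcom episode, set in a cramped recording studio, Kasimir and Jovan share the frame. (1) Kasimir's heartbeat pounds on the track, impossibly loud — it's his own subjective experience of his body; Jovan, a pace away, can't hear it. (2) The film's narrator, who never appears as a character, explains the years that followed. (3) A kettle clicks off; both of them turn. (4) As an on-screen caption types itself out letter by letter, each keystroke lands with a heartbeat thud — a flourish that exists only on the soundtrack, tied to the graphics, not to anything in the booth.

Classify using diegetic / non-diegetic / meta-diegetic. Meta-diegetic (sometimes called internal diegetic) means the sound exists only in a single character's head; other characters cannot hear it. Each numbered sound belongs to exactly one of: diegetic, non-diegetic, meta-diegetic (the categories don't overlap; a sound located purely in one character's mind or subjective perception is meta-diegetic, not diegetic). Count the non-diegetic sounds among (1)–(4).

2

Sound (1): a subjective body sound — Kasimir's private perception, inaudible to Jovan, so meta-diegetic.
Sound (2): external voice-over — not a character, not heard by anyone in the scene, so non-diegetic.
(3) is diegetic: a kettle is a real object/event in the scene's world.
(4) the caption isn't part of the story world, so neither is the sound tied to it → non-diegetic.
So 2 of the 4 are non-diegetic: (2), (4).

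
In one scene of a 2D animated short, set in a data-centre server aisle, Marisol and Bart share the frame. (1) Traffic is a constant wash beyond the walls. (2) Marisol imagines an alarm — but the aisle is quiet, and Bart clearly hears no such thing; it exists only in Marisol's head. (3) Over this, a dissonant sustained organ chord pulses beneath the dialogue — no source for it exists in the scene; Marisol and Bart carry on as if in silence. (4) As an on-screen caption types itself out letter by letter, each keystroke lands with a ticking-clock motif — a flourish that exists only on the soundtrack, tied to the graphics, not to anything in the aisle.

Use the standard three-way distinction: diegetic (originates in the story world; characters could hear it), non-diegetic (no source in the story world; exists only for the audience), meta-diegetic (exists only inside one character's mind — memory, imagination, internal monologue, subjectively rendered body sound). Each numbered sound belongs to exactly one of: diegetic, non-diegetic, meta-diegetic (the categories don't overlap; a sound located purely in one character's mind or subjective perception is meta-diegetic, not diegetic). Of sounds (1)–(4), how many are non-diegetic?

(1) it's the actual ambient sound of the location → diegetic.
(2) is meta-diegetic: Marisol alone 'hears' it — an imagined sound, not present in the space.
Sound (3): it has no source in the story world and no character can hear it — it's underscore, so non-diegetic.
(4) is non-diegetic: the caption isn't part of the story world, so neither is the sound tied to it.
Non-diegetic: (3), (4) — that's 2.

2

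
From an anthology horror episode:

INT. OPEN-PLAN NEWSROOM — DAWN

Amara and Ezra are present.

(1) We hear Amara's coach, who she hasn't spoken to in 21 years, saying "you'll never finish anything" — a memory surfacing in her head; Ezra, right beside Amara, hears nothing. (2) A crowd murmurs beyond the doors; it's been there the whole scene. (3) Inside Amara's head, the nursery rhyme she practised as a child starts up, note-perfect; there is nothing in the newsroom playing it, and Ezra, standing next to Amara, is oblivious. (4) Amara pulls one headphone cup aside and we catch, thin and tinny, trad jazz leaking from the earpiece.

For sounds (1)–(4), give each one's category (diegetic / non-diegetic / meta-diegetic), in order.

(1) is meta-diegetic: the voice is a memory playing only inside Amara's mind; Ezra can't hear it.
(2) is diegetic: it's the actual ambient sound of the location.
(3) remembered music, private to Amara — Ezra is oblivious because it isn't in the room → meta-diegetic.
(4) it's leaking from a physical pair of headphones in the scene → diegetic.

meta-diegetic, diegetic, meta-diegetic, diegetic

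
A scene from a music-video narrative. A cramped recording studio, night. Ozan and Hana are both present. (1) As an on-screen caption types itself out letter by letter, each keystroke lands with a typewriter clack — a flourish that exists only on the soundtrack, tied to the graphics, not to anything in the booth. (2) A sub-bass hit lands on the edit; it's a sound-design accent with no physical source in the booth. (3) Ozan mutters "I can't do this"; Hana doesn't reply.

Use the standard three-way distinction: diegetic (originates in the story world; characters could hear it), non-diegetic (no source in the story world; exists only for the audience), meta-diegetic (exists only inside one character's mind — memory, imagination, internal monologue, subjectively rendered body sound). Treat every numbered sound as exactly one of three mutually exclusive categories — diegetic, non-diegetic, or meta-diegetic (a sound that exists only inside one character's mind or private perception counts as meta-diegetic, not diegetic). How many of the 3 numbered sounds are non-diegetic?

(1) is non-diegetic: the caption isn't part of the story world, so neither is the sound tied to it.
(2) nothing in the scene produces it; it's an accent added for the audience → non-diegetic.
Sound (3): Ozan is a character speaking aloud in the scene, so diegetic.
So 2 of the 3 are non-diegetic: (1), (2).

2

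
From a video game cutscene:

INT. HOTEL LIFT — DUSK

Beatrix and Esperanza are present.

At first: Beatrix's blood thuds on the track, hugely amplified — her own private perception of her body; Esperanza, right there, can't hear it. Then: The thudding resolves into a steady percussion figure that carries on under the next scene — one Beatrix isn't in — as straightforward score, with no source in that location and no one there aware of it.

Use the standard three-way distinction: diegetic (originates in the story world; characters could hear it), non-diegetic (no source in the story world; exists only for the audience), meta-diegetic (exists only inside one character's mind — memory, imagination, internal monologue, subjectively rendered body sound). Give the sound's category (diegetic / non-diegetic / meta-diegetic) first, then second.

First: it's Beatrix's subjective body sound, inaudible to Esperanza → meta-diegetic.
Second: detached from Beatrix and playing as sourceless score over a scene she isn't in — for the audience only → non-diegetic.

meta-diegetic, non-diegetic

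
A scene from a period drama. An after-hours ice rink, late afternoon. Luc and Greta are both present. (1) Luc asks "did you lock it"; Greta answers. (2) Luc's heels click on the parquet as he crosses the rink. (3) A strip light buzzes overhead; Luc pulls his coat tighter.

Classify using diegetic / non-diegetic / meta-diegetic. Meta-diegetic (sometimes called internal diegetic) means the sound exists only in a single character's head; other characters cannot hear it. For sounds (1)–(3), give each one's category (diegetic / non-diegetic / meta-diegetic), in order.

diegetic, diegetic, diegetic

(1) is diegetic: spoken by a character present in the story world.
Sound (2): Luc's footsteps are produced in the story world, so diegetic.
Sound (3): ambient/room sound belonging to the story's physical space, so diegetic.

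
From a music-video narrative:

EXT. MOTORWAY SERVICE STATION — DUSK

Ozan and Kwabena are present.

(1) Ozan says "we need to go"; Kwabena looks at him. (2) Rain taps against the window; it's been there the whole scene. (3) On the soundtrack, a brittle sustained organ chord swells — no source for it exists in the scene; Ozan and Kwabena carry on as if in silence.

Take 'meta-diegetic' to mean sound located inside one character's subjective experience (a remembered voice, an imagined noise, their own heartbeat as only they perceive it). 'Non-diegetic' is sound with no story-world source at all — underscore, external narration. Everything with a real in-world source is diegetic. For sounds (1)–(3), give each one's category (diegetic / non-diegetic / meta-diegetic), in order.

(1) is diegetic: spoken by a character present in the story world.
(2) is diegetic: rain is part of the location's real environment.
(3) is non-diegetic: nothing in the forecourt produces it and the characters don't hear it — pure soundtrack.

diegetic, diegetic, non-diegetic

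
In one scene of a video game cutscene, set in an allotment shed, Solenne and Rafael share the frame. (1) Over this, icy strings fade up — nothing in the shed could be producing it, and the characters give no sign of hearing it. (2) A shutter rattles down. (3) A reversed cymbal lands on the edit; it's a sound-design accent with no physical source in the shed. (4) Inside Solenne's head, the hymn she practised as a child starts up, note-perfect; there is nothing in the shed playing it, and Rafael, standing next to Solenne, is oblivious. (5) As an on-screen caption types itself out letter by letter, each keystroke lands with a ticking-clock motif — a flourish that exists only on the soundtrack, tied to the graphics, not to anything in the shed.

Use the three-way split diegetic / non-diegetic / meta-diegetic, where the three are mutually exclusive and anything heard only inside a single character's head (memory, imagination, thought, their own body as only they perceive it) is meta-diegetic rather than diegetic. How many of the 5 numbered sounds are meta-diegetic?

(1) is non-diegetic: nothing in the shed produces it and the characters don't hear it — pure soundtrack.
Sound (2): an in-world source (a shutter); characters could hear it, so diegetic.
(3) nothing in the scene produces it; it's an accent added for the audience → non-diegetic.
Sound (4): it lives in Solenne's subjectivity, not in the shed, so meta-diegetic.
(5) sound married to a title/caption — outside the diegesis by definition → non-diegetic.
So 1 of the 5 is meta-diegetic: (4).

1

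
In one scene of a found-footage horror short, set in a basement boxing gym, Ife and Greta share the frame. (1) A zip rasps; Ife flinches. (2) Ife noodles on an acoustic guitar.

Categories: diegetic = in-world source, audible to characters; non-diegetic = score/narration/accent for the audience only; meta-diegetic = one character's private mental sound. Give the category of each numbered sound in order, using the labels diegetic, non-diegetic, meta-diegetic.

(1) the sound comes from a zip physically present in the location → diegetic.
(2) is diegetic: a character is playing an acoustic guitar on screen.

diegetic, diegetic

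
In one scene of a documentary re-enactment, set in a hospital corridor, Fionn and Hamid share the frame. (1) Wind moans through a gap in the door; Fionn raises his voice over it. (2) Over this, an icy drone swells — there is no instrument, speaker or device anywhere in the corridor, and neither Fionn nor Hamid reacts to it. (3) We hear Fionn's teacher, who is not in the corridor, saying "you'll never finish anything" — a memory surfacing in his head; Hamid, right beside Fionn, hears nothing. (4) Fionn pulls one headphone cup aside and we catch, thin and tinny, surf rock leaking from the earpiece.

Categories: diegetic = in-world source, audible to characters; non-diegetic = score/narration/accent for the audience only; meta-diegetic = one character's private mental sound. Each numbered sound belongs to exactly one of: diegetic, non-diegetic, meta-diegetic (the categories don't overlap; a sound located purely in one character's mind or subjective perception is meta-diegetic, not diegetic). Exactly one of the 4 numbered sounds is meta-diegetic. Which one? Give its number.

3

(1) it's the actual ambient sound of the location → diegetic.
Sound (2): score with no on-screen or off-screen source; it exists for the audience alone, so non-diegetic.
(3) a remembered line, private to Fionn — not present in the room, not audible to Hamid → meta-diegetic.
(4) is diegetic: the earpiece is a real device on Fionn's head — source music.
Only (3) is meta-diegetic.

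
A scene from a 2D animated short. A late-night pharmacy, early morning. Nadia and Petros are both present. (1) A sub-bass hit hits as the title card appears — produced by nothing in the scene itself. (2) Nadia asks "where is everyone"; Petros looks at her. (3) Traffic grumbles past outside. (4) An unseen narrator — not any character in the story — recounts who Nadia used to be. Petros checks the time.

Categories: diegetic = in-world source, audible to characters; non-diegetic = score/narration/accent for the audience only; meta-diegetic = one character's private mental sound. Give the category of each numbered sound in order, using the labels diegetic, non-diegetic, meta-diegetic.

non-diegetic, diegetic, diegetic, non-diegetic

Sound (1): an editorial stinger — it belongs to the cut, not the story world, so non-diegetic.
(2) on-screen dialogue — Nadia speaks and Petros is there to hear → diegetic.
(3) is diegetic: ambient/room sound belonging to the story's physical space.
Sound (4): external voice-over — not a character, not heard by anyone in the scene, so non-diegetic.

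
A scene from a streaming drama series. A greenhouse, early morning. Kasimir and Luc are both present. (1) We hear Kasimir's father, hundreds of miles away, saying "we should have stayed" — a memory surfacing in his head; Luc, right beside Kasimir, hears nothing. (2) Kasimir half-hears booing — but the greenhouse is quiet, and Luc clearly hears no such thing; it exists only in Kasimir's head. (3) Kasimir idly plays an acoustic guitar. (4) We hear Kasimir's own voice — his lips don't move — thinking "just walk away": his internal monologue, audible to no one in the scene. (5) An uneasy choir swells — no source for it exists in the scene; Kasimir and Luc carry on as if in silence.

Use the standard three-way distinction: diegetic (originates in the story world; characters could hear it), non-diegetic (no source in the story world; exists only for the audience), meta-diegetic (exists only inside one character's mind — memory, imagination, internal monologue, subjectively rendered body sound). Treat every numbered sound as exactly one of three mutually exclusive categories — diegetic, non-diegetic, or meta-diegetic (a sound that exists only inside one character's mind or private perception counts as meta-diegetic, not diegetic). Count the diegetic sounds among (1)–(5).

(1) it's Kasimir's recollection rendered as sound; the other character can't hear it → meta-diegetic.
(2) subjective to Kasimir: the greenhouse is silent and Luc hears nothing → meta-diegetic.
(3) Kasimir is producing the music live, in the story world → diegetic.
(4) it's Kasimir's unspoken thought, heard only by the audience via his subjectivity → meta-diegetic.
Sound (5): nothing in the greenhouse produces it and the characters don't hear it — pure soundtrack, so non-diegetic.
So 1 of the 5 is diegetic: (3).

1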